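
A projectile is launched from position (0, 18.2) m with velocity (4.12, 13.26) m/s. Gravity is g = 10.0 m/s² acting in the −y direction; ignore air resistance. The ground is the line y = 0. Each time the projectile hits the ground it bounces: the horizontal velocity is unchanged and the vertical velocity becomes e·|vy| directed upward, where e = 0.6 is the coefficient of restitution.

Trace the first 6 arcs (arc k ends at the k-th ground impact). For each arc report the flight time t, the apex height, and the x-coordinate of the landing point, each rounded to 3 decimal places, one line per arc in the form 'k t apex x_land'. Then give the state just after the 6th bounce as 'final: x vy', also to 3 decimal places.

Arc 1: start y=18.200, vy=13.260 → t=3.649, apex=26.991, x_land=15.036, impact vy=-23.234
  bounce: vy ← 0.6·23.234 = 13.941
Arc 2: start y=0.000, vy=13.941 → t=2.788, apex=9.717, x_land=26.523, impact vy=-13.941
  bounce: vy ← 0.6·13.941 = 8.364
Arc 3: start y=0.000, vy=8.364 → t=1.673, apex=3.498, x_land=33.415, impact vy=-8.364
  bounce: vy ← 0.6·8.364 = 5.019
Arc 4: start y=0.000, vy=5.019 → t=1.004, apex=1.259, x_land=37.550, impact vy=-5.019
  bounce: vy ← 0.6·5.019 = 3.011
Arc 5: start y=0.000, vy=3.011 → t=0.602, apex=0.453, x_land=40.031, impact vy=-3.011
  bounce: vy ← 0.6·3.011 = 1.807
Arc 6: start y=0.000, vy=1.807 → t=0.361, apex=0.163, x_land=41.520, impact vy=-1.807
  bounce: vy ← 0.6·1.807 = 1.084

1 3.649 26.991 15.036
2 2.788 9.717 26.523
3 1.673 3.498 33.415
4 1.004 1.259 37.550
5 0.602 0.453 40.031
6 0.361 0.163 41.520
final: 41.520 1.084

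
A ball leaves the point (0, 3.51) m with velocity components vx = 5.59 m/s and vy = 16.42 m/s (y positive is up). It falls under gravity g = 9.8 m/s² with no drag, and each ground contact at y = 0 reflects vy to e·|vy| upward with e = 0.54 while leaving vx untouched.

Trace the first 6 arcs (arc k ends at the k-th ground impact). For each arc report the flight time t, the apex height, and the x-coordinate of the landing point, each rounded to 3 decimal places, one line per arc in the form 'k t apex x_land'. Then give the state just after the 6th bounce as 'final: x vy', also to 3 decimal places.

Arc 1: start y=3.510, vy=16.420 → t=3.553, apex=17.266, x_land=19.859, impact vy=-18.396
  bounce: vy ← 0.54·18.396 = 9.934
Arc 2: start y=0.000, vy=9.934 → t=2.027, apex=5.035, x_land=31.192, impact vy=-9.934
  bounce: vy ← 0.54·9.934 = 5.364
Arc 3: start y=0.000, vy=5.364 → t=1.095, apex=1.468, x_land=37.312, impact vy=-5.364
  bounce: vy ← 0.54·5.364 = 2.897
Arc 4: start y=0.000, vy=2.897 → t=0.591, apex=0.428, x_land=40.616, impact vy=-2.897
  bounce: vy ← 0.54·2.897 = 1.564
Arc 5: start y=0.000, vy=1.564 → t=0.319, apex=0.125, x_land=42.401, impact vy=-1.564
  bounce: vy ← 0.54·1.564 = 0.845
Arc 6: start y=0.000, vy=0.845 → t=0.172, apex=0.036, x_land=43.364, impact vy=-0.845
  bounce: vy ← 0.54·0.845 = 0.456

1 3.553 17.266 19.859
2 2.027 5.035 31.192
3 1.095 1.468 37.312
4 0.591 0.428 40.616
5 0.319 0.125 42.401
6 0.172 0.036 43.364
final: 43.364 0.456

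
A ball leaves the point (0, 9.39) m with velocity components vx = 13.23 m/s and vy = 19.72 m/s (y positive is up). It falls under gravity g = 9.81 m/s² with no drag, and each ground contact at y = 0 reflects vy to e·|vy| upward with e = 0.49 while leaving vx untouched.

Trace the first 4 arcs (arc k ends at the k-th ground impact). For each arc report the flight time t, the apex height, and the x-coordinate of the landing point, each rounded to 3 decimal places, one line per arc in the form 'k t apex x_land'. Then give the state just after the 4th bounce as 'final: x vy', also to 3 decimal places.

1 4.451 29.211 58.881
2 2.392 7.013 90.521
3 1.172 1.684 106.024
4 0.574 0.404 113.621
final: 113.621 1.380

Arc 1: start y=9.390, vy=19.720 → t=4.451, apex=29.211, x_land=58.881, impact vy=-23.940
  bounce: vy ← 0.49·23.940 = 11.730
Arc 2: start y=0.000, vy=11.730 → t=2.392, apex=7.013, x_land=90.521, impact vy=-11.730
  bounce: vy ← 0.49·11.730 = 5.748
Arc 3: start y=0.000, vy=5.748 → t=1.172, apex=1.684, x_land=106.024, impact vy=-5.748
  bounce: vy ← 0.49·5.748 = 2.816
Arc 4: start y=0.000, vy=2.816 → t=0.574, apex=0.404, x_land=113.621, impact vy=-2.816
  bounce: vy ← 0.49·2.816 = 1.380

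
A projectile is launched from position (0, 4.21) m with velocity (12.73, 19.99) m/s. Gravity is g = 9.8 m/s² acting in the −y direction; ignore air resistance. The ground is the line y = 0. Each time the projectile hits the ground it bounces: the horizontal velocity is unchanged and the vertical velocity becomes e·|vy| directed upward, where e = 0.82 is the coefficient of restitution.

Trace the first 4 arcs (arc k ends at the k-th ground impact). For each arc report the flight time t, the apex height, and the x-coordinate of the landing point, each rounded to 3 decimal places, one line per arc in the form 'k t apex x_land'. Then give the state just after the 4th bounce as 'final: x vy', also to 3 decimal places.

1 4.280 24.598 54.488
2 3.674 16.540 101.264
3 3.013 11.121 139.621
4 2.471 7.478 171.073
final: 171.073 9.927

Arc 1: start y=4.210, vy=19.990 → t=4.280, apex=24.598, x_land=54.488, impact vy=-21.957
  bounce: vy ← 0.82·21.957 = 18.005
Arc 2: start y=0.000, vy=18.005 → t=3.674, apex=16.540, x_land=101.264, impact vy=-18.005
  bounce: vy ← 0.82·18.005 = 14.764
Arc 3: start y=0.000, vy=14.764 → t=3.013, apex=11.121, x_land=139.621, impact vy=-14.764
  bounce: vy ← 0.82·14.764 = 12.106
Arc 4: start y=0.000, vy=12.106 → t=2.471, apex=7.478, x_land=171.073, impact vy=-12.106
  bounce: vy ← 0.82·12.106 = 9.927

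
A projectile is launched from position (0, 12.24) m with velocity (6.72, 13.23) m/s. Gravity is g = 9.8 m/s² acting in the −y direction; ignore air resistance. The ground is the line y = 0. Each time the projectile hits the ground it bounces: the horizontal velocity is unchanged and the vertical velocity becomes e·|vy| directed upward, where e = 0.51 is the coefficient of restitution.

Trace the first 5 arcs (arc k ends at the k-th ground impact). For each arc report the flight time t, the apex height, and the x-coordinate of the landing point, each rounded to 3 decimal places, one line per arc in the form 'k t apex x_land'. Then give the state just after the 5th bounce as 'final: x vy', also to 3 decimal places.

Arc 1: start y=12.240, vy=13.230 → t=3.429, apex=21.170, x_land=23.040, impact vy=-20.370
  bounce: vy ← 0.51·20.370 = 10.389
Arc 2: start y=0.000, vy=10.389 → t=2.120, apex=5.506, x_land=37.287, impact vy=-10.389
  bounce: vy ← 0.51·10.389 = 5.298
Arc 3: start y=0.000, vy=5.298 → t=1.081, apex=1.432, x_land=44.554, impact vy=-5.298
  bounce: vy ← 0.51·5.298 = 2.702
Arc 4: start y=0.000, vy=2.702 → t=0.551, apex=0.373, x_land=48.259, impact vy=-2.702
  bounce: vy ← 0.51·2.702 = 1.378
Arc 5: start y=0.000, vy=1.378 → t=0.281, apex=0.097, x_land=50.149, impact vy=-1.378
  bounce: vy ← 0.51·1.378 = 0.703

1 3.429 21.170 23.040
2 2.120 5.506 37.287
3 1.081 1.432 44.554
4 0.551 0.373 48.259
5 0.281 0.097 50.149
final: 50.149 0.703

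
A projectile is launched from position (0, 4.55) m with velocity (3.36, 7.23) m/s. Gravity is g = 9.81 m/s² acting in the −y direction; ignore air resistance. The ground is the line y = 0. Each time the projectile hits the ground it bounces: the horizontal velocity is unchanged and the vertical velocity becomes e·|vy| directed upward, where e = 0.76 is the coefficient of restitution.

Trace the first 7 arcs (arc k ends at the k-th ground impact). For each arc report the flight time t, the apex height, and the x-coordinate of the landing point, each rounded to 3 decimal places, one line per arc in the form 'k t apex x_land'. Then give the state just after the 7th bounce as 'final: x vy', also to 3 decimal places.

1 1.950 7.214 6.551
2 1.843 4.167 12.745
3 1.401 2.407 17.452
4 1.065 1.390 21.030
5 0.809 0.803 23.749
6 0.615 0.464 25.815
7 0.467 0.268 27.386
final: 27.386 1.742

Arc 1: start y=4.550, vy=7.230 → t=1.950, apex=7.214, x_land=6.551, impact vy=-11.897
  bounce: vy ← 0.76·11.897 = 9.042
Arc 2: start y=0.000, vy=9.042 → t=1.843, apex=4.167, x_land=12.745, impact vy=-9.042
  bounce: vy ← 0.76·9.042 = 6.872
Arc 3: start y=0.000, vy=6.872 → t=1.401, apex=2.407, x_land=17.452, impact vy=-6.872
  bounce: vy ← 0.76·6.872 = 5.223
Arc 4: start y=0.000, vy=5.223 → t=1.065, apex=1.390, x_land=21.030, impact vy=-5.223
  bounce: vy ← 0.76·5.223 = 3.969
Arc 5: start y=0.000, vy=3.969 → t=0.809, apex=0.803, x_land=23.749, impact vy=-3.969
  bounce: vy ← 0.76·3.969 = 3.017
Arc 6: start y=0.000, vy=3.017 → t=0.615, apex=0.464, x_land=25.815, impact vy=-3.017
  bounce: vy ← 0.76·3.017 = 2.293
Arc 7: start y=0.000, vy=2.293 → t=0.467, apex=0.268, x_land=27.386, impact vy=-2.293
  bounce: vy ← 0.76·2.293 = 1.742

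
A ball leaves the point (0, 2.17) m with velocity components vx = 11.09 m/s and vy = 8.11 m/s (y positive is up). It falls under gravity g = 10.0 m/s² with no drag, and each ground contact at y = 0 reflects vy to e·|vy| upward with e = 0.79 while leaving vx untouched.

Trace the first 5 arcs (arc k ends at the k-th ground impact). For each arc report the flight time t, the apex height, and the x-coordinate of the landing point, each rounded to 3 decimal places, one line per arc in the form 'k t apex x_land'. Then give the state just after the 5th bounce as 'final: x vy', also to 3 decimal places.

1 1.856 5.459 20.581
2 1.651 3.407 38.890
3 1.304 2.126 53.353
4 1.030 1.327 64.779
5 0.814 0.828 73.806
final: 73.806 3.215

Arc 1: start y=2.170, vy=8.110 → t=1.856, apex=5.459, x_land=20.581, impact vy=-10.449
  bounce: vy ← 0.79·10.449 = 8.254
Arc 2: start y=0.000, vy=8.254 → t=1.651, apex=3.407, x_land=38.890, impact vy=-8.254
  bounce: vy ← 0.79·8.254 = 6.521
Arc 3: start y=0.000, vy=6.521 → t=1.304, apex=2.126, x_land=53.353, impact vy=-6.521
  bounce: vy ← 0.79·6.521 = 5.152
Arc 4: start y=0.000, vy=5.152 → t=1.030, apex=1.327, x_land=64.779, impact vy=-5.152
  bounce: vy ← 0.79·5.152 = 4.070
Arc 5: start y=0.000, vy=4.070 → t=0.814, apex=0.828, x_land=73.806, impact vy=-4.070
  bounce: vy ← 0.79·4.070 = 3.215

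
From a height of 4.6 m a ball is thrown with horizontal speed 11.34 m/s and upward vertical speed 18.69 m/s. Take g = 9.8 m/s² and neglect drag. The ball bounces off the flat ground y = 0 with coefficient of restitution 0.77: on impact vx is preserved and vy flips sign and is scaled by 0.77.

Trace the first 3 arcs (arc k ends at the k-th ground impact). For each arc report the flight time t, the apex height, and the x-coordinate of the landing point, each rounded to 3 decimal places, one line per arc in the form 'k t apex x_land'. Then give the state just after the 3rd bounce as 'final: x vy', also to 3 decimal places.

Arc 1: start y=4.600, vy=18.690 → t=4.046, apex=22.422, x_land=45.885, impact vy=-20.964
  bounce: vy ← 0.77·20.964 = 16.142
Arc 2: start y=0.000, vy=16.142 → t=3.294, apex=13.294, x_land=83.242, impact vy=-16.142
  bounce: vy ← 0.77·16.142 = 12.429
Arc 3: start y=0.000, vy=12.429 → t=2.537, apex=7.882, x_land=112.007, impact vy=-12.429
  bounce: vy ← 0.77·12.429 = 9.571

1 4.046 22.422 45.885
2 3.294 13.294 83.242
3 2.537 7.882 112.007
final: 112.007 9.571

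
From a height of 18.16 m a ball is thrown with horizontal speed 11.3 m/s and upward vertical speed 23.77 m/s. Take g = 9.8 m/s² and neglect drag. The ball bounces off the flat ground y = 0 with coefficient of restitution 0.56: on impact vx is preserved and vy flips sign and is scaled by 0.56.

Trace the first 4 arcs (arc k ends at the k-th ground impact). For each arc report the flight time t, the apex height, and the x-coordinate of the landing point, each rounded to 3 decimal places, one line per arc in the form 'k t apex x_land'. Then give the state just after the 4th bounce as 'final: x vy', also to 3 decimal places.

1 5.522 46.987 62.400
2 3.468 14.735 101.592
3 1.942 4.621 123.539
4 1.088 1.449 135.829
final: 135.829 2.984

Arc 1: start y=18.160, vy=23.770 → t=5.522, apex=46.987, x_land=62.400, impact vy=-30.347
  bounce: vy ← 0.56·30.347 = 16.994
Arc 2: start y=0.000, vy=16.994 → t=3.468, apex=14.735, x_land=101.592, impact vy=-16.994
  bounce: vy ← 0.56·16.994 = 9.517
Arc 3: start y=0.000, vy=9.517 → t=1.942, apex=4.621, x_land=123.539, impact vy=-9.517
  bounce: vy ← 0.56·9.517 = 5.329
Arc 4: start y=0.000, vy=5.329 → t=1.088, apex=1.449, x_land=135.829, impact vy=-5.329
  bounce: vy ← 0.56·5.329 = 2.984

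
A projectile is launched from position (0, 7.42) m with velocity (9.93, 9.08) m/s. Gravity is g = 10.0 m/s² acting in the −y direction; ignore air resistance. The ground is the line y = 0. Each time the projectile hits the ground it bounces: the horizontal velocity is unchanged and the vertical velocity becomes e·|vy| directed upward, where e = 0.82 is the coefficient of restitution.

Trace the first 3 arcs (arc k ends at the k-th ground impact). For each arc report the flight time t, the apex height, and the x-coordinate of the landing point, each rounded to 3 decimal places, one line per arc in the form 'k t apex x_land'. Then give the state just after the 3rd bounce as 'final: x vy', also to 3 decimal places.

Arc 1: start y=7.420, vy=9.080 → t=2.427, apex=11.542, x_land=24.104, impact vy=-15.194
  bounce: vy ← 0.82·15.194 = 12.459
Arc 2: start y=0.000, vy=12.459 → t=2.492, apex=7.761, x_land=48.847, impact vy=-12.459
  bounce: vy ← 0.82·12.459 = 10.216
Arc 3: start y=0.000, vy=10.216 → t=2.043, apex=5.219, x_land=69.136, impact vy=-10.216
  bounce: vy ← 0.82·10.216 = 8.377

1 2.427 11.542 24.104
2 2.492 7.761 48.847
3 2.043 5.219 69.136
final: 69.136 8.377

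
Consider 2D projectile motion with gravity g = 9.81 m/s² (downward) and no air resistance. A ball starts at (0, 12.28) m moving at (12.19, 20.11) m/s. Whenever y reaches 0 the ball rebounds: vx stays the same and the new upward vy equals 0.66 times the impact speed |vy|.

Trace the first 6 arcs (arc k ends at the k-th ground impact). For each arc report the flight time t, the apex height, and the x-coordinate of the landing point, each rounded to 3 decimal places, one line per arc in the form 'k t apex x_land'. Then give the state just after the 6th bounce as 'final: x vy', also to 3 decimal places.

1 4.640 32.892 56.556
2 3.418 14.328 98.224
3 2.256 6.241 125.725
4 1.489 2.719 143.876
5 0.983 1.184 155.855
6 0.649 0.516 163.761
final: 163.761 2.100

Arc 1: start y=12.280, vy=20.110 → t=4.640, apex=32.892, x_land=56.556, impact vy=-25.404
  bounce: vy ← 0.66·25.404 = 16.766
Arc 2: start y=0.000, vy=16.766 → t=3.418, apex=14.328, x_land=98.224, impact vy=-16.766
  bounce: vy ← 0.66·16.766 = 11.066
Arc 3: start y=0.000, vy=11.066 → t=2.256, apex=6.241, x_land=125.725, impact vy=-11.066
  bounce: vy ← 0.66·11.066 = 7.303
Arc 4: start y=0.000, vy=7.303 → t=1.489, apex=2.719, x_land=143.876, impact vy=-7.303
  bounce: vy ← 0.66·7.303 = 4.820
Arc 5: start y=0.000, vy=4.820 → t=0.983, apex=1.184, x_land=155.855, impact vy=-4.820
  bounce: vy ← 0.66·4.820 = 3.181
Arc 6: start y=0.000, vy=3.181 → t=0.649, apex=0.516, x_land=163.761, impact vy=-3.181
  bounce: vy ← 0.66·3.181 = 2.100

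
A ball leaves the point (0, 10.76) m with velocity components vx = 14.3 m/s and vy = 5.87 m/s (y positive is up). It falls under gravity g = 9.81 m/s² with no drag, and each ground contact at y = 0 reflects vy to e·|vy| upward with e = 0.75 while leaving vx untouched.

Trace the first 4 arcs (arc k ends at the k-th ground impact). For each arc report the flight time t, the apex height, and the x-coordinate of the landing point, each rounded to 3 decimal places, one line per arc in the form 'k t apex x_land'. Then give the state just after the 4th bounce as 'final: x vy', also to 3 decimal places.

1 2.196 12.516 31.400
2 2.396 7.040 65.664
3 1.797 3.960 91.363
4 1.348 2.228 110.636
final: 110.636 4.958

Arc 1: start y=10.760, vy=5.870 → t=2.196, apex=12.516, x_land=31.400, impact vy=-15.671
  bounce: vy ← 0.75·15.671 = 11.753
Arc 2: start y=0.000, vy=11.753 → t=2.396, apex=7.040, x_land=65.664, impact vy=-11.753
  bounce: vy ← 0.75·11.753 = 8.815
Arc 3: start y=0.000, vy=8.815 → t=1.797, apex=3.960, x_land=91.363, impact vy=-8.815
  bounce: vy ← 0.75·8.815 = 6.611
Arc 4: start y=0.000, vy=6.611 → t=1.348, apex=2.228, x_land=110.636, impact vy=-6.611
  bounce: vy ← 0.75·6.611 = 4.958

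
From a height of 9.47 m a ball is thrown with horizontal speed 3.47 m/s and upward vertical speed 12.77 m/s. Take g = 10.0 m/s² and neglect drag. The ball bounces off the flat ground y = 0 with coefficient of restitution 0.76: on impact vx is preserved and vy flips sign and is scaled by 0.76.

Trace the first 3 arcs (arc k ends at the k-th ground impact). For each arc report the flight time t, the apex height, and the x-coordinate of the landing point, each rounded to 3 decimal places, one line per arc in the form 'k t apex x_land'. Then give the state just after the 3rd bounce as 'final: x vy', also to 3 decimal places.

1 3.154 17.624 10.946
2 2.854 10.179 20.848
3 2.169 5.880 28.374
final: 28.374 8.241

Arc 1: start y=9.470, vy=12.770 → t=3.154, apex=17.624, x_land=10.946, impact vy=-18.774
  bounce: vy ← 0.76·18.774 = 14.268
Arc 2: start y=0.000, vy=14.268 → t=2.854, apex=10.179, x_land=20.848, impact vy=-14.268
  bounce: vy ← 0.76·14.268 = 10.844
Arc 3: start y=0.000, vy=10.844 → t=2.169, apex=5.880, x_land=28.374, impact vy=-10.844
  bounce: vy ← 0.76·10.844 = 8.241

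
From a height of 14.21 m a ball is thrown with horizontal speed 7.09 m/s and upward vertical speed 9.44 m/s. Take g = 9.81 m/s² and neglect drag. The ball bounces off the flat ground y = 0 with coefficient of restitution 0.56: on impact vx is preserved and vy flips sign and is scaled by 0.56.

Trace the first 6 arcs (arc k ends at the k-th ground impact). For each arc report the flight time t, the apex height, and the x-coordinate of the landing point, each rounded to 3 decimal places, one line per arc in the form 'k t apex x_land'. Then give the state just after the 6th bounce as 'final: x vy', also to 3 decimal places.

Arc 1: start y=14.210, vy=9.440 → t=2.918, apex=18.752, x_land=20.685, impact vy=-19.181
  bounce: vy ← 0.56·19.181 = 10.741
Arc 2: start y=0.000, vy=10.741 → t=2.190, apex=5.881, x_land=36.212, impact vy=-10.741
  bounce: vy ← 0.56·10.741 = 6.015
Arc 3: start y=0.000, vy=6.015 → t=1.226, apex=1.844, x_land=44.906, impact vy=-6.015
  bounce: vy ← 0.56·6.015 = 3.369
Arc 4: start y=0.000, vy=3.369 → t=0.687, apex=0.578, x_land=49.775, impact vy=-3.369
  bounce: vy ← 0.56·3.369 = 1.886
Arc 5: start y=0.000, vy=1.886 → t=0.385, apex=0.181, x_land=52.502, impact vy=-1.886
  bounce: vy ← 0.56·1.886 = 1.056
Arc 6: start y=0.000, vy=1.056 → t=0.215, apex=0.057, x_land=54.029, impact vy=-1.056
  bounce: vy ← 0.56·1.056 = 0.592

1 2.918 18.752 20.685
2 2.190 5.881 36.212
3 1.226 1.844 44.906
4 0.687 0.578 49.775
5 0.385 0.181 52.502
6 0.215 0.057 54.029
final: 54.029 0.592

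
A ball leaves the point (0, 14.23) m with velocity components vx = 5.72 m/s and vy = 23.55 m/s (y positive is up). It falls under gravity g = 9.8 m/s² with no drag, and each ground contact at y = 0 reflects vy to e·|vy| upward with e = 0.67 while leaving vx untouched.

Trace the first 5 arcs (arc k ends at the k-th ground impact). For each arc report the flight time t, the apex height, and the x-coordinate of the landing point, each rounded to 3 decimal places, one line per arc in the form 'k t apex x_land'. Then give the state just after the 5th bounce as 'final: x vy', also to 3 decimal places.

1 5.349 42.526 30.597
2 3.948 19.090 53.177
3 2.645 8.569 68.306
4 1.772 3.847 78.442
5 1.187 1.727 85.233
final: 85.233 3.898

Arc 1: start y=14.230, vy=23.550 → t=5.349, apex=42.526, x_land=30.597, impact vy=-28.871
  bounce: vy ← 0.67·28.871 = 19.343
Arc 2: start y=0.000, vy=19.343 → t=3.948, apex=19.090, x_land=53.177, impact vy=-19.343
  bounce: vy ← 0.67·19.343 = 12.960
Arc 3: start y=0.000, vy=12.960 → t=2.645, apex=8.569, x_land=68.306, impact vy=-12.960
  bounce: vy ← 0.67·12.960 = 8.683
Arc 4: start y=0.000, vy=8.683 → t=1.772, apex=3.847, x_land=78.442, impact vy=-8.683
  bounce: vy ← 0.67·8.683 = 5.818
Arc 5: start y=0.000, vy=5.818 → t=1.187, apex=1.727, x_land=85.233, impact vy=-5.818
  bounce: vy ← 0.67·5.818 = 3.898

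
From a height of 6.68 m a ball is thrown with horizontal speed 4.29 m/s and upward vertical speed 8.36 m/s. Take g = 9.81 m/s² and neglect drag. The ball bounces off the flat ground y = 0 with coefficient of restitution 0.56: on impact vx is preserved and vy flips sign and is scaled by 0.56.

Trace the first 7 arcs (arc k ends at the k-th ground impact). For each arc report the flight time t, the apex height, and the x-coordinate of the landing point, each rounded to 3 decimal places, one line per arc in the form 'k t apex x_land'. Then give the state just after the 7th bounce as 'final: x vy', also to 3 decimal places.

Arc 1: start y=6.680, vy=8.360 → t=2.297, apex=10.242, x_land=9.855, impact vy=-14.176
  bounce: vy ← 0.56·14.176 = 7.938
Arc 2: start y=0.000, vy=7.938 → t=1.618, apex=3.212, x_land=16.798, impact vy=-7.938
  bounce: vy ← 0.56·7.938 = 4.446
Arc 3: start y=0.000, vy=4.446 → t=0.906, apex=1.007, x_land=20.686, impact vy=-4.446
  bounce: vy ← 0.56·4.446 = 2.489
Arc 4: start y=0.000, vy=2.489 → t=0.508, apex=0.316, x_land=22.864, impact vy=-2.489
  bounce: vy ← 0.56·2.489 = 1.394
Arc 5: start y=0.000, vy=1.394 → t=0.284, apex=0.099, x_land=24.083, impact vy=-1.394
  bounce: vy ← 0.56·1.394 = 0.781
Arc 6: start y=0.000, vy=0.781 → t=0.159, apex=0.031, x_land=24.766, impact vy=-0.781
  bounce: vy ← 0.56·0.781 = 0.437
Arc 7: start y=0.000, vy=0.437 → t=0.089, apex=0.010, x_land=25.148, impact vy=-0.437
  bounce: vy ← 0.56·0.437 = 0.245

1 2.297 10.242 9.855
2 1.618 3.212 16.798
3 0.906 1.007 20.686
4 0.508 0.316 22.864
5 0.284 0.099 24.083
6 0.159 0.031 24.766
7 0.089 0.010 25.148
final: 25.148 0.245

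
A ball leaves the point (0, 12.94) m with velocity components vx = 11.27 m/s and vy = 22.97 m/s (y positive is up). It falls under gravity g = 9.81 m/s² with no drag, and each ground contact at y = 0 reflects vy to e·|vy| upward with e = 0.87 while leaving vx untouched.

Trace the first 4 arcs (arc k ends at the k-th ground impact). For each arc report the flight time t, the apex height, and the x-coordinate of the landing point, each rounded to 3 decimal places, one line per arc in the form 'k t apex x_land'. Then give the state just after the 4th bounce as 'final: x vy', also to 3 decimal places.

1 5.191 39.832 58.504
2 4.958 30.149 114.386
3 4.314 22.820 163.003
4 3.753 17.272 205.300
final: 205.300 16.016

Arc 1: start y=12.940, vy=22.970 → t=5.191, apex=39.832, x_land=58.504, impact vy=-27.955
  bounce: vy ← 0.87·27.955 = 24.321
Arc 2: start y=0.000, vy=24.321 → t=4.958, apex=30.149, x_land=114.386, impact vy=-24.321
  bounce: vy ← 0.87·24.321 = 21.159
Arc 3: start y=0.000, vy=21.159 → t=4.314, apex=22.820, x_land=163.003, impact vy=-21.159
  bounce: vy ← 0.87·21.159 = 18.409
Arc 4: start y=0.000, vy=18.409 → t=3.753, apex=17.272, x_land=205.300, impact vy=-18.409
  bounce: vy ← 0.87·18.409 = 16.016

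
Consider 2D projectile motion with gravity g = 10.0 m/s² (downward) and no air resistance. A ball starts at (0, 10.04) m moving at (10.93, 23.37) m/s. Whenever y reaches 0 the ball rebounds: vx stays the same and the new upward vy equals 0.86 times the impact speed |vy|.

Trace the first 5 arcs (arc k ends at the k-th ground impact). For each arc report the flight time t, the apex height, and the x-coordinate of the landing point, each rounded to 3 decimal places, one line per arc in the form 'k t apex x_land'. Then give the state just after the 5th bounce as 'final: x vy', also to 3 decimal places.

1 5.070 37.348 55.416
2 4.701 27.622 106.796
3 4.043 20.430 150.983
4 3.477 15.110 188.984
5 2.990 11.175 221.665
final: 221.665 12.857

Arc 1: start y=10.040, vy=23.370 → t=5.070, apex=37.348, x_land=55.416, impact vy=-27.331
  bounce: vy ← 0.86·27.331 = 23.504
Arc 2: start y=0.000, vy=23.504 → t=4.701, apex=27.622, x_land=106.796, impact vy=-23.504
  bounce: vy ← 0.86·23.504 = 20.214
Arc 3: start y=0.000, vy=20.214 → t=4.043, apex=20.430, x_land=150.983, impact vy=-20.214
  bounce: vy ← 0.86·20.214 = 17.384
Arc 4: start y=0.000, vy=17.384 → t=3.477, apex=15.110, x_land=188.984, impact vy=-17.384
  bounce: vy ← 0.86·17.384 = 14.950
Arc 5: start y=0.000, vy=14.950 → t=2.990, apex=11.175, x_land=221.665, impact vy=-14.950
  bounce: vy ← 0.86·14.950 = 12.857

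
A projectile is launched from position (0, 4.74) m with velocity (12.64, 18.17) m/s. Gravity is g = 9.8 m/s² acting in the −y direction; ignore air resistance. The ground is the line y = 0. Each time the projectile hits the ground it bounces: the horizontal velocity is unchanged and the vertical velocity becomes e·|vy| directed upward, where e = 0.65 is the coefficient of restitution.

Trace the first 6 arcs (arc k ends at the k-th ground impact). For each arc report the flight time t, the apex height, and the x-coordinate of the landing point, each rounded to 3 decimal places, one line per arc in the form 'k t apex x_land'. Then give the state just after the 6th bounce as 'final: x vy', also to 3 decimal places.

1 3.953 21.584 49.964
2 2.728 9.119 84.452
3 1.773 3.853 106.869
4 1.153 1.628 121.440
5 0.749 0.688 130.911
6 0.487 0.291 137.067
final: 137.067 1.551

Arc 1: start y=4.740, vy=18.170 → t=3.953, apex=21.584, x_land=49.964, impact vy=-20.568
  bounce: vy ← 0.65·20.568 = 13.369
Arc 2: start y=0.000, vy=13.369 → t=2.728, apex=9.119, x_land=84.452, impact vy=-13.369
  bounce: vy ← 0.65·13.369 = 8.690
Arc 3: start y=0.000, vy=8.690 → t=1.773, apex=3.853, x_land=106.869, impact vy=-8.690
  bounce: vy ← 0.65·8.690 = 5.649
Arc 4: start y=0.000, vy=5.649 → t=1.153, apex=1.628, x_land=121.440, impact vy=-5.649
  bounce: vy ← 0.65·5.649 = 3.672
Arc 5: start y=0.000, vy=3.672 → t=0.749, apex=0.688, x_land=130.911, impact vy=-3.672
  bounce: vy ← 0.65·3.672 = 2.387
Arc 6: start y=0.000, vy=2.387 → t=0.487, apex=0.291, x_land=137.067, impact vy=-2.387
  bounce: vy ← 0.65·2.387 = 1.551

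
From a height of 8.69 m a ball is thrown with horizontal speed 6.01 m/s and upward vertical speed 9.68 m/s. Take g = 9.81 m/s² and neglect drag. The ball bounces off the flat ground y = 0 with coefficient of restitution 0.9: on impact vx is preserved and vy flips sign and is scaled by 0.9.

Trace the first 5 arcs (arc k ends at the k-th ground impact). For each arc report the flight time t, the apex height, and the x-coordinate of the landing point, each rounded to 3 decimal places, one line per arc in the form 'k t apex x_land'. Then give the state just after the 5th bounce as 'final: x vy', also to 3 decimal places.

1 2.644 13.466 15.888
2 2.982 10.907 33.813
3 2.684 8.835 49.945
4 2.416 7.156 64.463
5 2.174 5.797 77.530
final: 77.530 9.598

Arc 1: start y=8.690, vy=9.680 → t=2.644, apex=13.466, x_land=15.888, impact vy=-16.254
  bounce: vy ← 0.9·16.254 = 14.629
Arc 2: start y=0.000, vy=14.629 → t=2.982, apex=10.907, x_land=33.813, impact vy=-14.629
  bounce: vy ← 0.9·14.629 = 13.166
Arc 3: start y=0.000, vy=13.166 → t=2.684, apex=8.835, x_land=49.945, impact vy=-13.166
  bounce: vy ← 0.9·13.166 = 11.849
Arc 4: start y=0.000, vy=11.849 → t=2.416, apex=7.156, x_land=64.463, impact vy=-11.849
  bounce: vy ← 0.9·11.849 = 10.664
Arc 5: start y=0.000, vy=10.664 → t=2.174, apex=5.797, x_land=77.530, impact vy=-10.664
  bounce: vy ← 0.9·10.664 = 9.598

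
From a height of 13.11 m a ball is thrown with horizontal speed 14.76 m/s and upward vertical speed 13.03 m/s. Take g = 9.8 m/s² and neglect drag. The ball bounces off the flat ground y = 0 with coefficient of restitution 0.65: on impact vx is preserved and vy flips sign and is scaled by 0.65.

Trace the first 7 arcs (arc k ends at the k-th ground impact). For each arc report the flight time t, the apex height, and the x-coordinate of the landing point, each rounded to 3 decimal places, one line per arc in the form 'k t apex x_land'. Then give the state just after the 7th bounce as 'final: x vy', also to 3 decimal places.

1 3.438 21.772 50.738
2 2.740 9.199 91.184
3 1.781 3.886 117.475
4 1.158 1.642 134.564
5 0.753 0.694 145.671
6 0.489 0.293 152.891
7 0.318 0.124 157.584
final: 157.584 1.013

Arc 1: start y=13.110, vy=13.030 → t=3.438, apex=21.772, x_land=50.738, impact vy=-20.658
  bounce: vy ← 0.65·20.658 = 13.427
Arc 2: start y=0.000, vy=13.427 → t=2.740, apex=9.199, x_land=91.184, impact vy=-13.427
  bounce: vy ← 0.65·13.427 = 8.728
Arc 3: start y=0.000, vy=8.728 → t=1.781, apex=3.886, x_land=117.475, impact vy=-8.728
  bounce: vy ← 0.65·8.728 = 5.673
Arc 4: start y=0.000, vy=5.673 → t=1.158, apex=1.642, x_land=134.564, impact vy=-5.673
  bounce: vy ← 0.65·5.673 = 3.688
Arc 5: start y=0.000, vy=3.688 → t=0.753, apex=0.694, x_land=145.671, impact vy=-3.688
  bounce: vy ← 0.65·3.688 = 2.397
Arc 6: start y=0.000, vy=2.397 → t=0.489, apex=0.293, x_land=152.891, impact vy=-2.397
  bounce: vy ← 0.65·2.397 = 1.558
Arc 7: start y=0.000, vy=1.558 → t=0.318, apex=0.124, x_land=157.584, impact vy=-1.558
  bounce: vy ← 0.65·1.558 = 1.013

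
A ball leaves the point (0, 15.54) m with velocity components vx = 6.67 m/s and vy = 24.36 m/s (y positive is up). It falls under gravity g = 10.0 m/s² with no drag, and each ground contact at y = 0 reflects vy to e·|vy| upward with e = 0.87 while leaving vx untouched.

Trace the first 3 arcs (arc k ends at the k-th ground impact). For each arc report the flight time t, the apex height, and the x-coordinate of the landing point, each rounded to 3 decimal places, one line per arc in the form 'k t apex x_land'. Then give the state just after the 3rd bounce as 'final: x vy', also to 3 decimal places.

1 5.443 45.210 36.305
2 5.232 34.220 71.204
3 4.552 25.901 101.565
final: 101.565 19.801

Arc 1: start y=15.540, vy=24.360 → t=5.443, apex=45.210, x_land=36.305, impact vy=-30.070
  bounce: vy ← 0.87·30.070 = 26.161
Arc 2: start y=0.000, vy=26.161 → t=5.232, apex=34.220, x_land=71.204, impact vy=-26.161
  bounce: vy ← 0.87·26.161 = 22.760
Arc 3: start y=0.000, vy=22.760 → t=4.552, apex=25.901, x_land=101.565, impact vy=-22.760
  bounce: vy ← 0.87·22.760 = 19.801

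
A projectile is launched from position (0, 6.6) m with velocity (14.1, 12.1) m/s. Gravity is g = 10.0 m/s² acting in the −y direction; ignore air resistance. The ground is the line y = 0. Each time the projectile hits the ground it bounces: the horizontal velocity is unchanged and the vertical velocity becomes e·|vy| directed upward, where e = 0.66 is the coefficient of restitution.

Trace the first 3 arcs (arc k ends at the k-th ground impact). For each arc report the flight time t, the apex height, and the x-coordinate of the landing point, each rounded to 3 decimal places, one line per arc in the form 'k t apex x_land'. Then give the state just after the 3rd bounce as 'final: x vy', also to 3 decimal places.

Arc 1: start y=6.600, vy=12.100 → t=2.879, apex=13.921, x_land=40.588, impact vy=-16.686
  bounce: vy ← 0.66·16.686 = 11.013
Arc 2: start y=0.000, vy=11.013 → t=2.203, apex=6.064, x_land=71.643, impact vy=-11.013
  bounce: vy ← 0.66·11.013 = 7.268
Arc 3: start y=0.000, vy=7.268 → t=1.454, apex=2.641, x_land=92.139, impact vy=-7.268
  bounce: vy ← 0.66·7.268 = 4.797

1 2.879 13.921 40.588
2 2.203 6.064 71.643
3 1.454 2.641 92.139
final: 92.139 4.797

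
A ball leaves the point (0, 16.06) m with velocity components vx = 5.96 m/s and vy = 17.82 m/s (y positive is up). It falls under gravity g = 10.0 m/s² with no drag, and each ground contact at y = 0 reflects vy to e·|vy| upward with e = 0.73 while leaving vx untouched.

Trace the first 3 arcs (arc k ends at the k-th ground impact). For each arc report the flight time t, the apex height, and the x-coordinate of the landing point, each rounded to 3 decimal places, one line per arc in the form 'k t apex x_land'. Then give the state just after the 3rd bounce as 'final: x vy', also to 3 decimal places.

Arc 1: start y=16.060, vy=17.820 → t=4.309, apex=31.938, x_land=25.684, impact vy=-25.274
  bounce: vy ← 0.73·25.274 = 18.450
Arc 2: start y=0.000, vy=18.450 → t=3.690, apex=17.020, x_land=47.676, impact vy=-18.450
  bounce: vy ← 0.73·18.450 = 13.468
Arc 3: start y=0.000, vy=13.468 → t=2.694, apex=9.070, x_land=63.730, impact vy=-13.468
  bounce: vy ← 0.73·13.468 = 9.832

1 4.309 31.938 25.684
2 3.690 17.020 47.676
3 2.694 9.070 63.730
final: 63.730 9.832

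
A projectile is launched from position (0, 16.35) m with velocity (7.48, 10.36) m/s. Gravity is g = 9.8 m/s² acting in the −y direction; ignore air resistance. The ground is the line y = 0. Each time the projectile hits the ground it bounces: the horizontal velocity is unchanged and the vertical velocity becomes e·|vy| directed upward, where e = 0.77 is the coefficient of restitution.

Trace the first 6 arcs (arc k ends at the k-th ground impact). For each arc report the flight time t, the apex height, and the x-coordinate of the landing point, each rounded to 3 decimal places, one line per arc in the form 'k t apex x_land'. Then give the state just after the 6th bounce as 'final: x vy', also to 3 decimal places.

Arc 1: start y=16.350, vy=10.360 → t=3.168, apex=21.826, x_land=23.694, impact vy=-20.683
  bounce: vy ← 0.77·20.683 = 15.926
Arc 2: start y=0.000, vy=15.926 → t=3.250, apex=12.941, x_land=48.006, impact vy=-15.926
  bounce: vy ← 0.77·15.926 = 12.263
Arc 3: start y=0.000, vy=12.263 → t=2.503, apex=7.673, x_land=66.725, impact vy=-12.263
  bounce: vy ← 0.77·12.263 = 9.443
Arc 4: start y=0.000, vy=9.443 → t=1.927, apex=4.549, x_land=81.140, impact vy=-9.443
  bounce: vy ← 0.77·9.443 = 7.271
Arc 5: start y=0.000, vy=7.271 → t=1.484, apex=2.697, x_land=92.239, impact vy=-7.271
  bounce: vy ← 0.77·7.271 = 5.598
Arc 6: start y=0.000, vy=5.598 → t=1.143, apex=1.599, x_land=100.785, impact vy=-5.598
  bounce: vy ← 0.77·5.598 = 4.311

1 3.168 21.826 23.694
2 3.250 12.941 48.006
3 2.503 7.673 66.725
4 1.927 4.549 81.140
5 1.484 2.697 92.239
6 1.143 1.599 100.785
final: 100.785 4.311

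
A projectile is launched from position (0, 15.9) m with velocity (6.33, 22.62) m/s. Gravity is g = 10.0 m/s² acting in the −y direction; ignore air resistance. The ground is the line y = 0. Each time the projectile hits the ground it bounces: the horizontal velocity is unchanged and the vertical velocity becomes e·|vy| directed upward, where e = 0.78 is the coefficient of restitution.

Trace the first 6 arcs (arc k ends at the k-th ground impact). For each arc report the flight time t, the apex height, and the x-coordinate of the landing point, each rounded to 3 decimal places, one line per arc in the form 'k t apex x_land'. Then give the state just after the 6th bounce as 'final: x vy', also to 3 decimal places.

Arc 1: start y=15.900, vy=22.620 → t=5.142, apex=41.483, x_land=32.551, impact vy=-28.804
  bounce: vy ← 0.78·28.804 = 22.467
Arc 2: start y=0.000, vy=22.467 → t=4.493, apex=25.238, x_land=60.995, impact vy=-22.467
  bounce: vy ← 0.78·22.467 = 17.524
Arc 3: start y=0.000, vy=17.524 → t=3.505, apex=15.355, x_land=83.180, impact vy=-17.524
  bounce: vy ← 0.78·17.524 = 13.669
Arc 4: start y=0.000, vy=13.669 → t=2.734, apex=9.342, x_land=100.485, impact vy=-13.669
  bounce: vy ← 0.78·13.669 = 10.662
Arc 5: start y=0.000, vy=10.662 → t=2.132, apex=5.684, x_land=113.983, impact vy=-10.662
  bounce: vy ← 0.78·10.662 = 8.316
Arc 6: start y=0.000, vy=8.316 → t=1.663, apex=3.458, x_land=124.511, impact vy=-8.316
  bounce: vy ← 0.78·8.316 = 6.487

1 5.142 41.483 32.551
2 4.493 25.238 60.995
3 3.505 15.355 83.180
4 2.734 9.342 100.485
5 2.132 5.684 113.983
6 1.663 3.458 124.511
final: 124.511 6.487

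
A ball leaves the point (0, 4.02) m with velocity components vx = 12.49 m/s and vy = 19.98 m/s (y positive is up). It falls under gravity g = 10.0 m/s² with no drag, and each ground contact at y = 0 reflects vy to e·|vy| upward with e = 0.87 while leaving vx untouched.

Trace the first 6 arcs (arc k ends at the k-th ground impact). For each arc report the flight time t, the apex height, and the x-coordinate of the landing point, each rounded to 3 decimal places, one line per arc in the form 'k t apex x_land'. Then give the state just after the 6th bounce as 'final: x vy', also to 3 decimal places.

Arc 1: start y=4.020, vy=19.980 → t=4.188, apex=23.980, x_land=52.308, impact vy=-21.900
  bounce: vy ← 0.87·21.900 = 19.053
Arc 2: start y=0.000, vy=19.053 → t=3.811, apex=18.150, x_land=99.902, impact vy=-19.053
  bounce: vy ← 0.87·19.053 = 16.576
Arc 3: start y=0.000, vy=16.576 → t=3.315, apex=13.738, x_land=141.308, impact vy=-16.576
  bounce: vy ← 0.87·16.576 = 14.421
Arc 4: start y=0.000, vy=14.421 → t=2.884, apex=10.398, x_land=177.332, impact vy=-14.421
  bounce: vy ← 0.87·14.421 = 12.546
Arc 5: start y=0.000, vy=12.546 → t=2.509, apex=7.871, x_land=208.673, impact vy=-12.546
  bounce: vy ← 0.87·12.546 = 10.915
Arc 6: start y=0.000, vy=10.915 → t=2.183, apex=5.957, x_land=235.939, impact vy=-10.915
  bounce: vy ← 0.87·10.915 = 9.496

1 4.188 23.980 52.308
2 3.811 18.150 99.902
3 3.315 13.738 141.308
4 2.884 10.398 177.332
5 2.509 7.871 208.673
6 2.183 5.957 235.939
final: 235.939 9.496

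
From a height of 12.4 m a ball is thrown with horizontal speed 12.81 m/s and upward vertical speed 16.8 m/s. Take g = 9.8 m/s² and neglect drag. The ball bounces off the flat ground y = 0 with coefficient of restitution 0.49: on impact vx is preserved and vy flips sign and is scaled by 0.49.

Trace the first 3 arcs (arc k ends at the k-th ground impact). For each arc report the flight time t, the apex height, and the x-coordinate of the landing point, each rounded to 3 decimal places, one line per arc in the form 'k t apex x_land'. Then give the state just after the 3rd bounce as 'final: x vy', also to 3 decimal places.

Arc 1: start y=12.400, vy=16.800 → t=4.053, apex=26.800, x_land=51.918, impact vy=-22.919
  bounce: vy ← 0.49·22.919 = 11.230
Arc 2: start y=0.000, vy=11.230 → t=2.292, apex=6.435, x_land=81.278, impact vy=-11.230
  bounce: vy ← 0.49·11.230 = 5.503
Arc 3: start y=0.000, vy=5.503 → t=1.123, apex=1.545, x_land=95.664, impact vy=-5.503
  bounce: vy ← 0.49·5.503 = 2.696

1 4.053 26.800 51.918
2 2.292 6.435 81.278
3 1.123 1.545 95.664
final: 95.664 2.696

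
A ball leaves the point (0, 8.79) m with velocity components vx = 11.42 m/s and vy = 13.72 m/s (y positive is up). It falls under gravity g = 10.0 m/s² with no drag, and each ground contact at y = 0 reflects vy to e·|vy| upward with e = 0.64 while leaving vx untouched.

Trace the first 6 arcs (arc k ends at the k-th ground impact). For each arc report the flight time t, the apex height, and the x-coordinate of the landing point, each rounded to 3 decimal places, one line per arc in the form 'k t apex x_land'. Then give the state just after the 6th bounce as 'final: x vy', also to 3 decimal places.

1 3.280 18.202 37.457
2 2.442 7.456 65.347
3 1.563 3.054 83.197
4 1.000 1.251 94.621
5 0.640 0.512 101.932
6 0.410 0.210 106.611
final: 106.611 1.311

Arc 1: start y=8.790, vy=13.720 → t=3.280, apex=18.202, x_land=37.457, impact vy=-19.080
  bounce: vy ← 0.64·19.080 = 12.211
Arc 2: start y=0.000, vy=12.211 → t=2.442, apex=7.456, x_land=65.347, impact vy=-12.211
  bounce: vy ← 0.64·12.211 = 7.815
Arc 3: start y=0.000, vy=7.815 → t=1.563, apex=3.054, x_land=83.197, impact vy=-7.815
  bounce: vy ← 0.64·7.815 = 5.002
Arc 4: start y=0.000, vy=5.002 → t=1.000, apex=1.251, x_land=94.621, impact vy=-5.002
  bounce: vy ← 0.64·5.002 = 3.201
Arc 5: start y=0.000, vy=3.201 → t=0.640, apex=0.512, x_land=101.932, impact vy=-3.201
  bounce: vy ← 0.64·3.201 = 2.049
Arc 6: start y=0.000, vy=2.049 → t=0.410, apex=0.210, x_land=106.611, impact vy=-2.049
  bounce: vy ← 0.64·2.049 = 1.311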